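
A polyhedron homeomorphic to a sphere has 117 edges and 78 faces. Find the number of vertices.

41

Here V − E + F = 2.
V = 2 + E − F = 2 + 117 − 78 = 41.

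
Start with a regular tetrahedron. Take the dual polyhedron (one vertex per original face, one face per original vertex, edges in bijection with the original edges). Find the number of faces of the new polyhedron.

4

The base solid has V = 4, E = 6, F = 4.
The dual swaps V and F and preserves E: V′ = F = 4, E′ = E = 6, F′ = V = 4.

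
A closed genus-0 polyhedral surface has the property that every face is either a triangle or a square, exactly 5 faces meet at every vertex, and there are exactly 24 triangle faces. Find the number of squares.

Let x be the number of squares; then F = 24 + x.
Edge–face incidences: 2E = 3·24 + 4·x = 72 + 4x.
Every vertex has degree 5, so 5V = 2E.
Euler: V − E + F = 2 ⇒ (2E)/5 − E + (24 + x) = 2.
Multiply by 10: 2·(2E) − 5·(2E) + 10·(24 + x) = 20, i.e. 240 + 10x − 3·(72 + 4x) = 20.
Collecting terms: −2x + 24 = 20, so −2x = −4, so x = 2.
Then 2E = 72 + 4·2 = 80, so E = 40, V = 2E/5 = 16, F = 24 + 2 = 26.

2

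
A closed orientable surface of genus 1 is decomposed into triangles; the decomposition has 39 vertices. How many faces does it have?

78

χ = 2 − 2·1 = 0, and every face is a triangle so 3F = 2E.
V − E + F = 0 with E = 3F/2 gives 39 − (3/2 − 1)·F = 0, so F = 78 and E = 117.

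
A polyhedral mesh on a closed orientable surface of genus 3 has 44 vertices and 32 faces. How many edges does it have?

For a closed orientable surface of genus 3, χ = 2 − 2·3 = -4.
E = V + F − (-4) = 44 + 32 − (-4) = 80.

80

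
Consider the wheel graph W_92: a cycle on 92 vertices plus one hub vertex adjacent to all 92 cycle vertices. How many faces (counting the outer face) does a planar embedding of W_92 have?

W_92 has V = 92 + 1 = 93 vertices and E = 2·92 = 184 edges.
By Euler's formula F = 2 − V + E = 2 − 93 + 184 = 93.

93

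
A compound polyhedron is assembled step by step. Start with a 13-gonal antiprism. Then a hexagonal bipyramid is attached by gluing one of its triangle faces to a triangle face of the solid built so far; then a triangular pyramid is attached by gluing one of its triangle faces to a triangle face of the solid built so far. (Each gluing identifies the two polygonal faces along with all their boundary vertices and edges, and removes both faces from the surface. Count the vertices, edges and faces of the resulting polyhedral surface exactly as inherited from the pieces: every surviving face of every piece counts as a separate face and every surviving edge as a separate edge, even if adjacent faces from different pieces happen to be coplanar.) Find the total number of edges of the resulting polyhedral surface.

A 13-gonal antiprism: V=26, E=52, F=28.
Attach a hexagonal bipyramid (V=8, E=18, F=12) along a 3-gon: merge 3 vertices and 3 edges, delete both glued faces → V=31, E=67, F=38.
Attach a triangular pyramid (V=4, E=6, F=4) along a 3-gon: merge 3 vertices and 3 edges, delete both glued faces → V=32, E=70, F=40.
Check: V − E + F = 32 − 70 + 40 = 2.

70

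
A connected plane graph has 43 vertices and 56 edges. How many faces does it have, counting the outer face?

15

Euler's formula for a connected plane graph: V − E + F = 2, so F = 2 − 43 + 56 = 15.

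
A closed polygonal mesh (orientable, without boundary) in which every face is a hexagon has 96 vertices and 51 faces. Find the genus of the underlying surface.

Every face is a hexagon, so 2E = 6·51 = 306, giving E = 153.
χ = V − E + F = 96 − 153 + 51 = -6.
For a closed orientable surface χ = 2 − 2g, so g = (2 − (-6))/2 = 4.

4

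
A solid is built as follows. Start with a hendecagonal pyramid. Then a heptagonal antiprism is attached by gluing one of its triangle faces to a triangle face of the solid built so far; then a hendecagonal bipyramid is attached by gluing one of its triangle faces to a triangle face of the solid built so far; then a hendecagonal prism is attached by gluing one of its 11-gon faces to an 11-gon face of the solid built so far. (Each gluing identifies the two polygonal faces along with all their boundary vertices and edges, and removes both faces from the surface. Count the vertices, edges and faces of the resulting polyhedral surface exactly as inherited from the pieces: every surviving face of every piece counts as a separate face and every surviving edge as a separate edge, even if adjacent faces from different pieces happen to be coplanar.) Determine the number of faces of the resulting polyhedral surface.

A hendecagonal pyramid: V=12, E=22, F=12.
Attach a heptagonal antiprism (V=14, E=28, F=16) along a 3-gon: merge 3 vertices and 3 edges, delete both glued faces → V=23, E=47, F=26.
Attach a hendecagonal bipyramid (V=13, E=33, F=22) along a 3-gon: merge 3 vertices and 3 edges, delete both glued faces → V=33, E=77, F=46.
Attach a hendecagonal prism (V=22, E=33, F=13) along an 11-gon: merge 11 vertices and 11 edges, delete both glued faces → V=44, E=99, F=57.
Check: V − E + F = 44 − 99 + 57 = 2.

57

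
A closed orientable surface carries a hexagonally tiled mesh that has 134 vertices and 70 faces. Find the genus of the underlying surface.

4

Every face is a hexagon, so 2E = 6·70 = 420, giving E = 210.
χ = V − E + F = 134 − 210 + 70 = -6.
For a closed orientable surface χ = 2 − 2g, so g = (2 − (-6))/2 = 4.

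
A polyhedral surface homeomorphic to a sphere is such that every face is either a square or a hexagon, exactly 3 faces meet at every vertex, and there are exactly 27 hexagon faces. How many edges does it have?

Let x be the number of squares; then F = 27 + x.
Edge–face incidences: 2E = 6·27 + 4·x = 162 + 4x.
Every vertex has degree 3, so 3V = 2E.
Euler: V − E + F = 2 ⇒ (2E)/3 − E + (27 + x) = 2.
Multiply by 6: 2·(2E) − 3·(2E) + 6·(27 + x) = 12, i.e. 162 + 6x − (162 + 4x) = 12.
Collecting terms: 2x = 12, so x = 6.
Then 2E = 162 + 4·6 = 186, so E = 93, V = 2E/3 = 62, F = 27 + 6 = 33.

93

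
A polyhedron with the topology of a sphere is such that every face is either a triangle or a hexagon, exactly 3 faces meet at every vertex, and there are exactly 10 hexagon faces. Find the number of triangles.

Let x be the number of triangles; then F = 10 + x.
Edge–face incidences: 2E = 6·10 + 3·x = 60 + 3x.
Every vertex has degree 3, so 3V = 2E.
Euler: V − E + F = 2 ⇒ (2E)/3 − E + (10 + x) = 2.
Multiply by 6: 2·(2E) − 3·(2E) + 6·(10 + x) = 12, i.e. 60 + 6x − (60 + 3x) = 12.
Collecting terms: 3x = 12, so x = 4.
Then 2E = 60 + 3·4 = 72, so E = 36, V = 2E/3 = 24, F = 10 + 4 = 14.

4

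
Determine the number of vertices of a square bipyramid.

6

A bipyramid over an n-gon has 2n triangular faces and n + 2 vertices: V = 4 + 2 = 6, E = 3·4 = 12, F = 2·4 = 8.
Check: V − E + F = 6 − 12 + 8 = 2.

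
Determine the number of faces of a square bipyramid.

8

A bipyramid over an n-gon has 2n triangular faces and n + 2 vertices: V = 4 + 2 = 6, E = 3·4 = 12, F = 2·4 = 8.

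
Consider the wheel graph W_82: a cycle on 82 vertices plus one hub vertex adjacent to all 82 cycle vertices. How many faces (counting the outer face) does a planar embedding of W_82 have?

83

W_82 has V = 82 + 1 = 83 vertices and E = 2·82 = 164 edges.
By Euler's formula F = 2 − V + E = 2 − 83 + 164 = 83.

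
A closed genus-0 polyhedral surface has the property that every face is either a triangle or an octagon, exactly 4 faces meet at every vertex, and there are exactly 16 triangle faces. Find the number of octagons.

Let x be the number of octagons; then F = 16 + x.
Edge–face incidences: 2E = 3·16 + 8·x = 48 + 8x.
Every vertex has degree 4, so 4V = 2E.
Euler: V − E + F = 2 ⇒ (2E)/4 − E + (16 + x) = 2.
Multiply by 8: 2·(2E) − 4·(2E) + 8·(16 + x) = 16, i.e. 128 + 8x − 2·(48 + 8x) = 16.
Collecting terms: −8x + 32 = 16, so −8x = −16, so x = 2.
Then 2E = 48 + 8·2 = 64, so E = 32, V = 2E/4 = 16, F = 16 + 2 = 18.

2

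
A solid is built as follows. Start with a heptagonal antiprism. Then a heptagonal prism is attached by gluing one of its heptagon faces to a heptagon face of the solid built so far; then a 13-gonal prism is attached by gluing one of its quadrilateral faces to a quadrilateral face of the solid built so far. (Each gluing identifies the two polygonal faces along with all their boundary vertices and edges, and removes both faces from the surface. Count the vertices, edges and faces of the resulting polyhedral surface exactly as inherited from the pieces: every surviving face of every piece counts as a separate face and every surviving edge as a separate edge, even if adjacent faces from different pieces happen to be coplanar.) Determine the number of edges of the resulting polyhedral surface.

77

A heptagonal antiprism: V=14, E=28, F=16.
Attach a heptagonal prism (V=14, E=21, F=9) along a 7-gon: merge 7 vertices and 7 edges, delete both glued faces → V=21, E=42, F=23.
Attach a 13-gonal prism (V=26, E=39, F=15) along a 4-gon: merge 4 vertices and 4 edges, delete both glued faces → V=43, E=77, F=36.
Check: V − E + F = 43 − 77 + 36 = 2.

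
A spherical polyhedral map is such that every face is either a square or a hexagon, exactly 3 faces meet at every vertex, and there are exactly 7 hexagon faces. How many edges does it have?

33

Let x be the number of squares; then F = 7 + x.
Edge–face incidences: 2E = 6·7 + 4·x = 42 + 4x.
Every vertex has degree 3, so 3V = 2E.
Euler: V − E + F = 2 ⇒ (2E)/3 − E + (7 + x) = 2.
Multiply by 6: 2·(2E) − 3·(2E) + 6·(7 + x) = 12, i.e. 42 + 6x − (42 + 4x) = 12.
Collecting terms: 2x = 12, so x = 6.
Then 2E = 42 + 4·6 = 66, so E = 33, V = 2E/3 = 22, F = 7 + 6 = 13.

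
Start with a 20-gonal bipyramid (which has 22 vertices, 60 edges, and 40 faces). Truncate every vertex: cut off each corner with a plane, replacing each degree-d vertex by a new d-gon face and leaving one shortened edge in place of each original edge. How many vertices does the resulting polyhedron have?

Truncation replaces each original edge-end by a new vertex, so V′ = 2E = 120.
Each original edge survives, and each old vertex of degree d contributes d new edges; summing degrees gives Σd = 2E, so E′ = E + 2E = 3E = 180.
Each original face survives and each original vertex becomes one new face: F′ = F + V = 62.

120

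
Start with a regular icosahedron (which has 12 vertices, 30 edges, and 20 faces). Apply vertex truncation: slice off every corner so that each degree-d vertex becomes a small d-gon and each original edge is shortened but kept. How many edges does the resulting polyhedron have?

Truncation replaces each original edge-end by a new vertex, so V′ = 2E = 60.
Each original edge survives, and each old vertex of degree d contributes d new edges; summing degrees gives Σd = 2E, so E′ = E + 2E = 3E = 90.
Each original face survives and each original vertex becomes one new face: F′ = F + V = 32.

90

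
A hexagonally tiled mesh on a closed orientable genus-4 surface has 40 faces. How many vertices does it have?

74

χ = 2 − 2·4 = -6, and every face is a hexagon so 6F = 2E.
E = 6·40/2 = 120. Then V = -6 + E − F = -6 + 120 − 40 = 74.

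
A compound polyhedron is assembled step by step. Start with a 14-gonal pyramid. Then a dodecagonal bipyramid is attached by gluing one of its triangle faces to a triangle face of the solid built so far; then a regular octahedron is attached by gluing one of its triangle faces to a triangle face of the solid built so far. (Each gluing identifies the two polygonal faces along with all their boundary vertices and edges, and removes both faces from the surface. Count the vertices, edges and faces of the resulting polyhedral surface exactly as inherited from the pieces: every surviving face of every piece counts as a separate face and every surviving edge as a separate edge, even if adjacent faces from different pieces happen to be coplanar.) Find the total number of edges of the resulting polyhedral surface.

A 14-gonal pyramid: V=15, E=28, F=15.
Attach a dodecagonal bipyramid (V=14, E=36, F=24) along a 3-gon: merge 3 vertices and 3 edges, delete both glued faces → V=26, E=61, F=37.
Attach a regular octahedron (V=6, E=12, F=8) along a 3-gon: merge 3 vertices and 3 edges, delete both glued faces → V=29, E=70, F=43.
Check: V − E + F = 29 − 70 + 43 = 2.

70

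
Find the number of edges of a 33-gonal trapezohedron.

The n-trapezohedron (dual of the n-antiprism) has V = 2·33 + 2 = 68, E = 4·33 = 132, F = 2·33 = 66.

132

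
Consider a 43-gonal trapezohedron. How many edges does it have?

172

The n-trapezohedron (dual of the n-antiprism) has V = 2·43 + 2 = 88, E = 4·43 = 172, F = 2·43 = 86.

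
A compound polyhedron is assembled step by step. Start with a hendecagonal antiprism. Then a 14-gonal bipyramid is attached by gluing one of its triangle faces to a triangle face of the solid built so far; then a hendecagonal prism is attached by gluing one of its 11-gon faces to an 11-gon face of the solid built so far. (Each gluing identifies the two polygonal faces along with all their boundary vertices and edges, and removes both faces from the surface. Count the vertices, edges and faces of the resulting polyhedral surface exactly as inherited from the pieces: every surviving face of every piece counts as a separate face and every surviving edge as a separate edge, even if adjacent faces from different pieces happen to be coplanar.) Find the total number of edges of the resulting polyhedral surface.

105

A hendecagonal antiprism: V=22, E=44, F=24.
Attach a 14-gonal bipyramid (V=16, E=42, F=28) along a 3-gon: merge 3 vertices and 3 edges, delete both glued faces → V=35, E=83, F=50.
Attach a hendecagonal prism (V=22, E=33, F=13) along an 11-gon: merge 11 vertices and 11 edges, delete both glued faces → V=46, E=105, F=61.
Check: V − E + F = 46 − 105 + 61 = 2.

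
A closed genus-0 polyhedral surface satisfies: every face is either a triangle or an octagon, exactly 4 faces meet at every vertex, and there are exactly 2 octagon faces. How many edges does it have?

Let x be the number of triangles; then F = 2 + x.
Edge–face incidences: 2E = 8·2 + 3·x = 16 + 3x.
Every vertex has degree 4, so 4V = 2E.
Euler: V − E + F = 2 ⇒ (2E)/4 − E + (2 + x) = 2.
Multiply by 8: 2·(2E) − 4·(2E) + 8·(2 + x) = 16, i.e. 16 + 8x − 2·(16 + 3x) = 16.
Collecting terms: 2x − 16 = 16, so 2x = 32, so x = 16.
Then 2E = 16 + 3·16 = 64, so E = 32, V = 2E/4 = 16, F = 2 + 16 = 18.

32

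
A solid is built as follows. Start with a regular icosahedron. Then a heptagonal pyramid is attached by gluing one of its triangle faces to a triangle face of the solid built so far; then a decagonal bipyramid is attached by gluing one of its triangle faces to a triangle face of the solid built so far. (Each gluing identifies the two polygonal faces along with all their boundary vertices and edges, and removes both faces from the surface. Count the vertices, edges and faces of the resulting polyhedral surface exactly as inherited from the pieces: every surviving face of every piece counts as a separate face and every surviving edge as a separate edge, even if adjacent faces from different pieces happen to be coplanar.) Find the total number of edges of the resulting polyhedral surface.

68

A regular icosahedron: V=12, E=30, F=20.
Attach a heptagonal pyramid (V=8, E=14, F=8) along a 3-gon: merge 3 vertices and 3 edges, delete both glued faces → V=17, E=41, F=26.
Attach a decagonal bipyramid (V=12, E=30, F=20) along a 3-gon: merge 3 vertices and 3 edges, delete both glued faces → V=26, E=68, F=44.
Check: V − E + F = 26 − 68 + 44 = 2.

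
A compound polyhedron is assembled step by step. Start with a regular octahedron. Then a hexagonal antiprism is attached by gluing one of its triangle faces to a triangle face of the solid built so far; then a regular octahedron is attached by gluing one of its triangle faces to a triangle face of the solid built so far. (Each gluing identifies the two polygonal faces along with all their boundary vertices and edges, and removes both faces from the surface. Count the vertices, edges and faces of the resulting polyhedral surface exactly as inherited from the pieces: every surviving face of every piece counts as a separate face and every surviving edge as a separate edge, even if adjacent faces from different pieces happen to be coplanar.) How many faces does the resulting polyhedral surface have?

26

A regular octahedron: V=6, E=12, F=8.
Attach a hexagonal antiprism (V=12, E=24, F=14) along a 3-gon: merge 3 vertices and 3 edges, delete both glued faces → V=15, E=33, F=20.
Attach a regular octahedron (V=6, E=12, F=8) along a 3-gon: merge 3 vertices and 3 edges, delete both glued faces → V=18, E=42, F=26.
Check: V − E + F = 18 − 42 + 26 = 2.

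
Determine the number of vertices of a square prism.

A prism on an n-gon has two n-gon bases and n rectangular sides: V = 2·4 = 8, E = 3·4 = 12, F = 4 + 2 = 6.

8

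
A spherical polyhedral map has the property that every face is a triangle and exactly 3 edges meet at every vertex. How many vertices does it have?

4

Each face has 3 edges and each edge borders two faces, so 2E = 3F.
Each vertex has degree 3, so 3V = 2E and hence V = 3F/3.
Euler: V − E + F = 2 ⇒ (3F/3) − (3F/2) + F = 2.
Multiply by 6: (6 − 9 + 6)F = 12, i.e. 3F = 12.
So F = 4, E = 3·4/2 = 6, V = 3·4/3 = 4.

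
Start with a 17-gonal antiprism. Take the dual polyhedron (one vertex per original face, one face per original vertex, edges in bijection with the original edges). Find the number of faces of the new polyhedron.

The base solid has V = 34, E = 68, F = 36.
The dual swaps V and F and preserves E: V′ = F = 36, E′ = E = 68, F′ = V = 34.

34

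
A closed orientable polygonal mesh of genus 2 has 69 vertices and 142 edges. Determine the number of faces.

For a closed orientable surface of genus 2, χ = 2 − 2·2 = -2.
F = -2 − V + E = -2 − 69 + 142 = 71.

71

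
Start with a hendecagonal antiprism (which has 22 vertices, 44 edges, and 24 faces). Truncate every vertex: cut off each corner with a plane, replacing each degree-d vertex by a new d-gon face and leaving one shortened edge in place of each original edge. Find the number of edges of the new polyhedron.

Truncation replaces each original edge-end by a new vertex, so V′ = 2E = 88.
Each original edge survives, and each old vertex of degree d contributes d new edges; summing degrees gives Σd = 2E, so E′ = E + 2E = 3E = 132.
Each original face survives and each original vertex becomes one new face: F′ = F + V = 46.

132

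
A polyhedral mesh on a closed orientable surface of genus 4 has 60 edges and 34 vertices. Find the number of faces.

20

For a closed orientable surface of genus 4, χ = 2 − 2·4 = -6.
F = -6 − V + E = -6 − 34 + 60 = 20.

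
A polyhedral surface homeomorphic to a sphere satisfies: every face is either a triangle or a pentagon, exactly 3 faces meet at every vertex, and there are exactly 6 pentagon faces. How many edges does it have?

18

Let x be the number of triangles; then F = 6 + x.
Edge–face incidences: 2E = 5·6 + 3·x = 30 + 3x.
Every vertex has degree 3, so 3V = 2E.
Euler: V − E + F = 2 ⇒ (2E)/3 − E + (6 + x) = 2.
Multiply by 6: 2·(2E) − 3·(2E) + 6·(6 + x) = 12, i.e. 36 + 6x − (30 + 3x) = 12.
Collecting terms: 3x + 6 = 12, so 3x = 6, so x = 2.
Then 2E = 30 + 3·2 = 36, so E = 18, V = 2E/3 = 12, F = 6 + 2 = 8.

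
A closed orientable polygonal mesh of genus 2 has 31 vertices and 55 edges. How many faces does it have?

22

For a closed orientable surface of genus 2, χ = 2 − 2·2 = -2.
F = -2 − V + E = -2 − 31 + 55 = 22.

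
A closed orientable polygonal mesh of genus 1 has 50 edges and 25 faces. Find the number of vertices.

For a closed orientable surface of genus 1, χ = 2 − 2·1 = 0.
V = 0 + E − F = 0 + 50 − 25 = 25.

25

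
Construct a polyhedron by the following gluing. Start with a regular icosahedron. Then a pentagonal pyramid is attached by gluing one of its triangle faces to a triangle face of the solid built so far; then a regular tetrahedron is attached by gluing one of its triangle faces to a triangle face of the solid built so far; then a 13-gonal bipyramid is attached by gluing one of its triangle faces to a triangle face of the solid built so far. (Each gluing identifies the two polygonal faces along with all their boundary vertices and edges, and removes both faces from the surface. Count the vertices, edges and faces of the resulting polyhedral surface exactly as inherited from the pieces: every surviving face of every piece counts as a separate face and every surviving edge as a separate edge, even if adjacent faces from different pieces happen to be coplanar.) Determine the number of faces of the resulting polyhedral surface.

50

A regular icosahedron: V=12, E=30, F=20.
Attach a pentagonal pyramid (V=6, E=10, F=6) along a 3-gon: merge 3 vertices and 3 edges, delete both glued faces → V=15, E=37, F=24.
Attach a regular tetrahedron (V=4, E=6, F=4) along a 3-gon: merge 3 vertices and 3 edges, delete both glued faces → V=16, E=40, F=26.
Attach a 13-gonal bipyramid (V=15, E=39, F=26) along a 3-gon: merge 3 vertices and 3 edges, delete both glued faces → V=28, E=76, F=50.
Check: V − E + F = 28 − 76 + 50 = 2.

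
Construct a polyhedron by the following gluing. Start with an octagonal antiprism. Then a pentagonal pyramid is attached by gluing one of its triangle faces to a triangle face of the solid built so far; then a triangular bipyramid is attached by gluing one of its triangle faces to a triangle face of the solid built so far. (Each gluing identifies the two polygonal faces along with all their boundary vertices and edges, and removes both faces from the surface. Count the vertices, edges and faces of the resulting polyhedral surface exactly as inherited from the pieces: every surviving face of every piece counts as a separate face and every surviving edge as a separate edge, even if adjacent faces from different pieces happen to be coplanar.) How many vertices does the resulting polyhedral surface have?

An octagonal antiprism: V=16, E=32, F=18.
Attach a pentagonal pyramid (V=6, E=10, F=6) along a 3-gon: merge 3 vertices and 3 edges, delete both glued faces → V=19, E=39, F=22.
Attach a triangular bipyramid (V=5, E=9, F=6) along a 3-gon: merge 3 vertices and 3 edges, delete both glued faces → V=21, E=45, F=26.
Check: V − E + F = 21 − 45 + 26 = 2.

21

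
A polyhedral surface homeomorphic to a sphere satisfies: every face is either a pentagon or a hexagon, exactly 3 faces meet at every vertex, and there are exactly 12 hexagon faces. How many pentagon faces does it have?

Let x be the number of pentagons; then F = 12 + x.
Edge–face incidences: 2E = 6·12 + 5·x = 72 + 5x.
Every vertex has degree 3, so 3V = 2E.
Euler: V − E + F = 2 ⇒ (2E)/3 − E + (12 + x) = 2.
Multiply by 6: 2·(2E) − 3·(2E) + 6·(12 + x) = 12, i.e. 72 + 6x − (72 + 5x) = 12.
Collecting terms: x = 12.
Then 2E = 72 + 5·12 = 132, so E = 66, V = 2E/3 = 44, F = 12 + 12 = 24.

12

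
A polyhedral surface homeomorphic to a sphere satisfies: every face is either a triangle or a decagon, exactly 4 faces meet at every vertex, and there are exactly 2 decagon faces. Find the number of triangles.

Let x be the number of triangles; then F = 2 + x.
Edge–face incidences: 2E = 10·2 + 3·x = 20 + 3x.
Every vertex has degree 4, so 4V = 2E.
Euler: V − E + F = 2 ⇒ (2E)/4 − E + (2 + x) = 2.
Multiply by 8: 2·(2E) − 4·(2E) + 8·(2 + x) = 16, i.e. 16 + 8x − 2·(20 + 3x) = 16.
Collecting terms: 2x − 24 = 16, so 2x = 40, so x = 20.
Then 2E = 20 + 3·20 = 80, so E = 40, V = 2E/4 = 20, F = 2 + 20 = 22.

20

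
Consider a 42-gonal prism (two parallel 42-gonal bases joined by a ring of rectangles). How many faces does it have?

A prism on an n-gon has two n-gon bases and n rectangular sides: V = 2·42 = 84, E = 3·42 = 126, F = 42 + 2 = 44.

44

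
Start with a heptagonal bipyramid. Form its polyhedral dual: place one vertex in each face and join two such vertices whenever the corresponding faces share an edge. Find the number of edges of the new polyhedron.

21

The base solid has V = 9, E = 21, F = 14.
The dual swaps V and F and preserves E: V′ = F = 14, E′ = E = 21, F′ = V = 9.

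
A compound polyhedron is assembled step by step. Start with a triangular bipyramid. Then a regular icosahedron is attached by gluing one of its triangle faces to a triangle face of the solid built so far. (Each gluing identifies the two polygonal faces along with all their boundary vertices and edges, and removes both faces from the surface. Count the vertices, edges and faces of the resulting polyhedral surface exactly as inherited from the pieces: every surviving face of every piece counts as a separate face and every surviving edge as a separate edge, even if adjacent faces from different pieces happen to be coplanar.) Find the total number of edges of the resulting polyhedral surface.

A triangular bipyramid: V=5, E=9, F=6.
Attach a regular icosahedron (V=12, E=30, F=20) along a 3-gon: merge 3 vertices and 3 edges, delete both glued faces → V=14, E=36, F=24.
Check: V − E + F = 14 − 36 + 24 = 2.

36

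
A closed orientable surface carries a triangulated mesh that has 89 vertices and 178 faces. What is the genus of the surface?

Every face is a triangle, so 2E = 3·178 = 534, giving E = 267.
χ = V − E + F = 89 − 267 + 178 = 0.
For a closed orientable surface χ = 2 − 2g, so g = (2 − (0))/2 = 1.

1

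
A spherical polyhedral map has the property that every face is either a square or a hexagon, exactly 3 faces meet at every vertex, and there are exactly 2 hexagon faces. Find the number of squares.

6

Let x be the number of squares; then F = 2 + x.
Edge–face incidences: 2E = 6·2 + 4·x = 12 + 4x.
Every vertex has degree 3, so 3V = 2E.
Euler: V − E + F = 2 ⇒ (2E)/3 − E + (2 + x) = 2.
Multiply by 6: 2·(2E) − 3·(2E) + 6·(2 + x) = 12, i.e. 12 + 6x − (12 + 4x) = 12.
Collecting terms: 2x = 12, so x = 6.
Then 2E = 12 + 4·6 = 36, so E = 18, V = 2E/3 = 12, F = 2 + 6 = 8.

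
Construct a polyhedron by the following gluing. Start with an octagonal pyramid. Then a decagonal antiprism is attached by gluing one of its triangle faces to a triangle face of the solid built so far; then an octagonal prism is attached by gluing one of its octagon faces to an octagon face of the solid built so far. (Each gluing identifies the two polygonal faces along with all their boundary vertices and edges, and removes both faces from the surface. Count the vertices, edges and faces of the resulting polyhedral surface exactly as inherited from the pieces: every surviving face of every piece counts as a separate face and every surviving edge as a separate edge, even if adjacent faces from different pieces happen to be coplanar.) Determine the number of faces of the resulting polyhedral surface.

37

An octagonal pyramid: V=9, E=16, F=9.
Attach a decagonal antiprism (V=20, E=40, F=22) along a 3-gon: merge 3 vertices and 3 edges, delete both glued faces → V=26, E=53, F=29.
Attach an octagonal prism (V=16, E=24, F=10) along an 8-gon: merge 8 vertices and 8 edges, delete both glued faces → V=34, E=69, F=37.
Check: V − E + F = 34 − 69 + 37 = 2.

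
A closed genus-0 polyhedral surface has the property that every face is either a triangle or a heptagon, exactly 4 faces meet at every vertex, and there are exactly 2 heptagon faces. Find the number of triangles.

14

Let x be the number of triangles; then F = 2 + x.
Edge–face incidences: 2E = 7·2 + 3·x = 14 + 3x.
Every vertex has degree 4, so 4V = 2E.
Euler: V − E + F = 2 ⇒ (2E)/4 − E + (2 + x) = 2.
Multiply by 8: 2·(2E) − 4·(2E) + 8·(2 + x) = 16, i.e. 16 + 8x − 2·(14 + 3x) = 16.
Collecting terms: 2x − 12 = 16, so 2x = 28, so x = 14.
Then 2E = 14 + 3·14 = 56, so E = 28, V = 2E/4 = 14, F = 2 + 14 = 16.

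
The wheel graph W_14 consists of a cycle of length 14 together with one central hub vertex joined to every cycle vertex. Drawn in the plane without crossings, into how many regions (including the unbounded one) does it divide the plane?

W_14 has V = 14 + 1 = 15 vertices and E = 2·14 = 28 edges.
By Euler's formula F = 2 − V + E = 2 − 15 + 28 = 15.

15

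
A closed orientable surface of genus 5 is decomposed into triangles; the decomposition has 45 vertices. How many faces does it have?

106

χ = 2 − 2·5 = -8, and every face is a triangle so 3F = 2E.
V − E + F = -8 with E = 3F/2 gives 45 − (3/2 − 1)·F = -8, so F = 106 and E = 159.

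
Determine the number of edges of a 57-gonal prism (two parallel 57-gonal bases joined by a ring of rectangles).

A prism on an n-gon has two n-gon bases and n rectangular sides: V = 2·57 = 114, E = 3·57 = 171, F = 57 + 2 = 59.
Check: V − E + F = 114 − 171 + 59 = 2.

171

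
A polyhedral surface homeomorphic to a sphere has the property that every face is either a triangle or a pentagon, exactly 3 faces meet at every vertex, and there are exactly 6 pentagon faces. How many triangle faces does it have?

Let x be the number of triangles; then F = 6 + x.
Edge–face incidences: 2E = 5·6 + 3·x = 30 + 3x.
Every vertex has degree 3, so 3V = 2E.
Euler: V − E + F = 2 ⇒ (2E)/3 − E + (6 + x) = 2.
Multiply by 6: 2·(2E) − 3·(2E) + 6·(6 + x) = 12, i.e. 36 + 6x − (30 + 3x) = 12.
Collecting terms: 3x + 6 = 12, so 3x = 6, so x = 2.
Then 2E = 30 + 3·2 = 36, so E = 18, V = 2E/3 = 12, F = 6 + 2 = 8.

2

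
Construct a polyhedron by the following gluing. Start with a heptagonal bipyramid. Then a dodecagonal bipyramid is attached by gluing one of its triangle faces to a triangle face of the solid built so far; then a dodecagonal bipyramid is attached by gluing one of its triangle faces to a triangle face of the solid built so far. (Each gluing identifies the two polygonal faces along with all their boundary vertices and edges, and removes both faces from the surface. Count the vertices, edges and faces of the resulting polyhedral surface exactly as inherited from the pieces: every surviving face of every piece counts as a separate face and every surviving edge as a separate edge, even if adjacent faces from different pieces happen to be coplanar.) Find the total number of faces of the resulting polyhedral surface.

58

A heptagonal bipyramid: V=9, E=21, F=14.
Attach a dodecagonal bipyramid (V=14, E=36, F=24) along a 3-gon: merge 3 vertices and 3 edges, delete both glued faces → V=20, E=54, F=36.
Attach a dodecagonal bipyramid (V=14, E=36, F=24) along a 3-gon: merge 3 vertices and 3 edges, delete both glued faces → V=31, E=87, F=58.
Check: V − E + F = 31 − 87 + 58 = 2.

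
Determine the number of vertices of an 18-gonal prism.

A prism on an n-gon has two n-gon bases and n rectangular sides: V = 2·18 = 36, E = 3·18 = 54, F = 18 + 2 = 20.

36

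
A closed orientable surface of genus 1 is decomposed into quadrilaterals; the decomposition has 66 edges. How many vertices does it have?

χ = 2 − 2·1 = 0, and every face is a square so 4F = 2E.
F = 2E/4 = 33. Then V = 0 + E − F = 0 + 66 − 33 = 33.

33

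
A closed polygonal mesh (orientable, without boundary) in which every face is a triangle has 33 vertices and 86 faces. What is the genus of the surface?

6

Every face is a triangle, so 2E = 3·86 = 258, giving E = 129.
χ = V − E + F = 33 − 129 + 86 = -10.
For a closed orientable surface χ = 2 − 2g, so g = (2 − (-10))/2 = 6.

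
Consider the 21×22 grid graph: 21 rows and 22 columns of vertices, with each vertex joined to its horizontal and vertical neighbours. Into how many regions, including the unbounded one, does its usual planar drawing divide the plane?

The grid has V = 21·22 = 462 vertices and E = 21·21 + 22·20 = 881 edges.
F = 2 − V + E = 2 − 462 + 881 = 421.

421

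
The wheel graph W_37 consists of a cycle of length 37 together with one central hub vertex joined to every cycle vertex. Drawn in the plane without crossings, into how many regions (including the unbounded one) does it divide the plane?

38

W_37 has V = 37 + 1 = 38 vertices and E = 2·37 = 74 edges.
By Euler's formula F = 2 − V + E = 2 − 38 + 74 = 38.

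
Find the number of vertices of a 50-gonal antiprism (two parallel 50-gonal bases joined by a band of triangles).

An antiprism on an n-gon has two n-gon caps and 2n triangles: V = 2·50 = 100, E = 4·50 = 200, F = 2·50 + 2 = 102.

100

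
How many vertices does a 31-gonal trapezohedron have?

The n-trapezohedron (dual of the n-antiprism) has V = 2·31 + 2 = 64, E = 4·31 = 124, F = 2·31 = 62.

64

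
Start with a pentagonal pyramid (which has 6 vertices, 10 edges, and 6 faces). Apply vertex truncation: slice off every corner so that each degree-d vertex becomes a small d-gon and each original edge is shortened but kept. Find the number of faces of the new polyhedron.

12

Truncation replaces each original edge-end by a new vertex, so V′ = 2E = 20.
Each original edge survives, and each old vertex of degree d contributes d new edges; summing degrees gives Σd = 2E, so E′ = E + 2E = 3E = 30.
Each original face survives and each original vertex becomes one new face: F′ = F + V = 12.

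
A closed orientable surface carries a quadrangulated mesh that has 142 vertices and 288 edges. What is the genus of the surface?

Every face is a square and each edge borders two faces, so 4F = 2·288, giving F = 144.
χ = V − E + F = 142 − 288 + 144 = -2.
For a closed orientable surface χ = 2 − 2g, so g = (2 − (-2))/2 = 2.

2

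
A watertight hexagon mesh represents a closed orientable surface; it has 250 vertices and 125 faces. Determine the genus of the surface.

1

Every face is a hexagon, so 2E = 6·125 = 750, giving E = 375.
χ = V − E + F = 250 − 375 + 125 = 0.
For a closed orientable surface χ = 2 − 2g, so g = (2 − (0))/2 = 1.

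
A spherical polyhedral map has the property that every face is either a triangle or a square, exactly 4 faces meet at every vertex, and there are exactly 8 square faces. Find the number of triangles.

8

Let x be the number of triangles; then F = 8 + x.
Edge–face incidences: 2E = 4·8 + 3·x = 32 + 3x.
Every vertex has degree 4, so 4V = 2E.
Euler: V − E + F = 2 ⇒ (2E)/4 − E + (8 + x) = 2.
Multiply by 8: 2·(2E) − 4·(2E) + 8·(8 + x) = 16, i.e. 64 + 8x − 2·(32 + 3x) = 16.
Collecting terms: 2x = 16, so x = 8.
Then 2E = 32 + 3·8 = 56, so E = 28, V = 2E/4 = 14, F = 8 + 8 = 16.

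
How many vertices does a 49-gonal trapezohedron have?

The n-trapezohedron (dual of the n-antiprism) has V = 2·49 + 2 = 100, E = 4·49 = 196, F = 2·49 = 98.
Check: V − E + F = 100 − 196 + 98 = 2.

100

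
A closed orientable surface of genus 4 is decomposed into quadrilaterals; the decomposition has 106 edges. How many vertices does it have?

47

χ = 2 − 2·4 = -6, and every face is a square so 4F = 2E.
F = 2E/4 = 53. Then V = -6 + E − F = -6 + 106 − 53 = 47.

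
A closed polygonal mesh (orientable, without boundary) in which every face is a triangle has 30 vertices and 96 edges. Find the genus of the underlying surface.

2

Every face is a triangle and each edge borders two faces, so 3F = 2·96, giving F = 64.
χ = V − E + F = 30 − 96 + 64 = -2.
For a closed orientable surface χ = 2 − 2g, so g = (2 − (-2))/2 = 2.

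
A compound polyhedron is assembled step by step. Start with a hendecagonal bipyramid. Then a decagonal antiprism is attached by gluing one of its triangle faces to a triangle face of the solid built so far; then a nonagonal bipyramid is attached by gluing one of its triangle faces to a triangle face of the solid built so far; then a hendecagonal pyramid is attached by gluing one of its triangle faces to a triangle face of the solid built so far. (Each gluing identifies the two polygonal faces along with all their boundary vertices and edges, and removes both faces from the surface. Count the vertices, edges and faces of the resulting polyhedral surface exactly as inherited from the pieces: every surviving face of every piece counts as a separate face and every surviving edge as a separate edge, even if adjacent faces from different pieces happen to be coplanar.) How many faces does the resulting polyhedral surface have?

68

A hendecagonal bipyramid: V=13, E=33, F=22.
Attach a decagonal antiprism (V=20, E=40, F=22) along a 3-gon: merge 3 vertices and 3 edges, delete both glued faces → V=30, E=70, F=42.
Attach a nonagonal bipyramid (V=11, E=27, F=18) along a 3-gon: merge 3 vertices and 3 edges, delete both glued faces → V=38, E=94, F=58.
Attach a hendecagonal pyramid (V=12, E=22, F=12) along a 3-gon: merge 3 vertices and 3 edges, delete both glued faces → V=47, E=113, F=68.
Check: V − E + F = 47 − 113 + 68 = 2.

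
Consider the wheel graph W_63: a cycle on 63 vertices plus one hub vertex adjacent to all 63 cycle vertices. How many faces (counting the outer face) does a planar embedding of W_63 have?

64

W_63 has V = 63 + 1 = 64 vertices and E = 2·63 = 126 edges.
By Euler's formula F = 2 − V + E = 2 − 64 + 126 = 64.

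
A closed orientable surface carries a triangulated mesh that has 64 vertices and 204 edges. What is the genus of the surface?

Every face is a triangle and each edge borders two faces, so 3F = 2·204, giving F = 136.
χ = V − E + F = 64 − 204 + 136 = -4.
For a closed orientable surface χ = 2 − 2g, so g = (2 − (-4))/2 = 3.

3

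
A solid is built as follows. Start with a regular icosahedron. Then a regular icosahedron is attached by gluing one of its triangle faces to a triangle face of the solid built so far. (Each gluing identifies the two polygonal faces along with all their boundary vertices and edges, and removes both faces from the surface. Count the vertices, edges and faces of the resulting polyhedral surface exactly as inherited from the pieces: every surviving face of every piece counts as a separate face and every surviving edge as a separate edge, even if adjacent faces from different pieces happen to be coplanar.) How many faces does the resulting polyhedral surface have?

38

A regular icosahedron: V=12, E=30, F=20.
Attach a regular icosahedron (V=12, E=30, F=20) along a 3-gon: merge 3 vertices and 3 edges, delete both glued faces → V=21, E=57, F=38.
Check: V − E + F = 21 − 57 + 38 = 2.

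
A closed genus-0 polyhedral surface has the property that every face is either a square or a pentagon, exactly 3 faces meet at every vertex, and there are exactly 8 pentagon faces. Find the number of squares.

2

Let x be the number of squares; then F = 8 + x.
Edge–face incidences: 2E = 5·8 + 4·x = 40 + 4x.
Every vertex has degree 3, so 3V = 2E.
Euler: V − E + F = 2 ⇒ (2E)/3 − E + (8 + x) = 2.
Multiply by 6: 2·(2E) − 3·(2E) + 6·(8 + x) = 12, i.e. 48 + 6x − (40 + 4x) = 12.
Collecting terms: 2x + 8 = 12, so 2x = 4, so x = 2.
Then 2E = 40 + 4·2 = 48, so E = 24, V = 2E/3 = 16, F = 8 + 2 = 10.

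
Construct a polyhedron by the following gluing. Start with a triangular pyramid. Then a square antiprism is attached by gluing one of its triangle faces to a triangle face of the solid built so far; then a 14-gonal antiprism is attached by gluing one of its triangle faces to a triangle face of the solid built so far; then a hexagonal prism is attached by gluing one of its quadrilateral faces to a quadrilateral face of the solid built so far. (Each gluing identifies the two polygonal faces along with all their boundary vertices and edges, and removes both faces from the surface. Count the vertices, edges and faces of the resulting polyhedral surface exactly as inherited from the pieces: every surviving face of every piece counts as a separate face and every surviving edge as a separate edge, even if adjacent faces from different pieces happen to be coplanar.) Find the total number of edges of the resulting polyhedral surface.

86

A triangular pyramid: V=4, E=6, F=4.
Attach a square antiprism (V=8, E=16, F=10) along a 3-gon: merge 3 vertices and 3 edges, delete both glued faces → V=9, E=19, F=12.
Attach a 14-gonal antiprism (V=28, E=56, F=30) along a 3-gon: merge 3 vertices and 3 edges, delete both glued faces → V=34, E=72, F=40.
Attach a hexagonal prism (V=12, E=18, F=8) along a 4-gon: merge 4 vertices and 4 edges, delete both glued faces → V=42, E=86, F=46.
Check: V − E + F = 42 − 86 + 46 = 2.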